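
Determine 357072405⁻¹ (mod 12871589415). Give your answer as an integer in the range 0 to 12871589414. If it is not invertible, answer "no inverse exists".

Euclidean algorithm on 12871589415, 357072405:
12871589415 = 36·357072405 + 16982835
357072405 = 21·16982835 + 432870
16982835 = 39·432870 + 100905
432870 = 4·100905 + 29250
100905 = 3·29250 + 13155
29250 = 2·13155 + 2940
13155 = 4·2940 + 1395
2940 = 2·1395 + 150
1395 = 9·150 + 45
150 = 3·45 + 15
45 = 3·15 + 0
gcd(357072405, 12871589415) = 15 ≠ 1, so 357072405 has no multiplicative inverse modulo 12871589415.

no inverse exists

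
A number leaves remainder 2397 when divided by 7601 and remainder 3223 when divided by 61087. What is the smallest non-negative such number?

142946803

Write x = 2397 + 7601·k. Then 7601·k ≡ 3223 − 2397 ≡ 826 (mod 61087).
Need 7601⁻¹ mod 61087. Extended Euclid on (61087, 7601):
61087 = 8*7601 + 279
7601 = 27*279 + 68
279 = 4*68 + 7
68 = 9*7 + 5
7 = 1*5 + 2
5 = 2*2 + 1
2 = 2*1 + 0
Back-substitute:
1 = 5 − 2·2
1 = −2·7 + 3·5
1 = 3·68 − 29·7
1 = −29·279 + 119·68
1 = 119·7601 − 3242·279
1 = −3242·61087 + 26055·7601
7601⁻¹ ≡ 26055 (mod 61087), so k ≡ 26055·826 ≡ 18806 (mod 61087).
x = 2397 + 7601·18806 = 142946803.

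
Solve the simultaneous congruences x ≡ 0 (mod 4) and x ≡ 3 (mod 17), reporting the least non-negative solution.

20

Write x = 0 + 4·k. Then 4·k ≡ 3 − 0 ≡ 3 (mod 17).
Need 4⁻¹ mod 17. Extended Euclid on (17, 4):
17 = 4*4 + 1
4 = 4*1 + 0
Back-substitute:
1 = 17 − 4·4
4⁻¹ ≡ 13 (mod 17), so k ≡ 13·3 ≡ 5 (mod 17).
x = 0 + 4·5 = 20.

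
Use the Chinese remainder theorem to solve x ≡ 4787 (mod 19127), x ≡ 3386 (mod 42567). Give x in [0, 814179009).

Write x = 4787 + 19127·k. Then 19127·k ≡ 3386 − 4787 ≡ 41166 (mod 42567).
Need 19127⁻¹ mod 42567. Extended Euclid on (42567, 19127):
42567 = 2×19127 + 4313
19127 = 4×4313 + 1875
4313 = 2×1875 + 563
1875 = 3×563 + 186
563 = 3×186 + 5
186 = 37×5 + 1
5 = 5×1 + 0
Back-substitute:
1 = 186 − 37·5
1 = −37·563 + 112·186
1 = 112·1875 − 373·563
1 = −373·4313 + 858·1875
1 = 858·19127 − 3805·4313
1 = −3805·42567 + 8468·19127
19127⁻¹ ≡ 8468 (mod 42567), so k ≡ 8468·41166 ≡ 12525 (mod 42567).
x = 4787 + 19127·12525 = 239570462.

239570462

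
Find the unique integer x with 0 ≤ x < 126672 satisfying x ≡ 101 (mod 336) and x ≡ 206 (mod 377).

23957

Write x = 101 + 336·k. Then 336·k ≡ 206 − 101 ≡ 105 (mod 377).
Need 336⁻¹ mod 377. Extended Euclid on (377, 336):
377 = 1×336 + 41
336 = 8×41 + 8
41 = 5×8 + 1
8 = 8×1 + 0
Back-substitute:
1 = 41 − 5·8
1 = −5·336 + 41·41
1 = 41·377 − 46·336
336⁻¹ ≡ 331 (mod 377), so k ≡ 331·105 ≡ 71 (mod 377).
x = 101 + 336·71 = 23957.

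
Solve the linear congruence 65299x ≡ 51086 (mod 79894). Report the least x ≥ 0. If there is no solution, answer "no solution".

First find gcd(65299, 79894):
79894 = 1×65299 + 14595
65299 = 4×14595 + 6919
14595 = 2×6919 + 757
6919 = 9×757 + 106
757 = 7×106 + 15
106 = 7×15 + 1
15 = 15×1 + 0
gcd = 1, so a unique solution mod 79894 exists.
Back-substitute for the Bézout coefficients:
1 = 106 − 7·15
1 = −7·757 + 50·106
1 = 50·6919 − 457·757
1 = −457·14595 + 964·6919
1 = 964·65299 − 4313·14595
1 = −4313·79894 + 5277·65299
So 65299·(5277) ≡ 1 (mod 79894), giving 65299⁻¹ ≡ 5277.
x ≡ 65299⁻¹·51086 ≡ 5277·51086 ≡ 18466 (mod 79894).

18466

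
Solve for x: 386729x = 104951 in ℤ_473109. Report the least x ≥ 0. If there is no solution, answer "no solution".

First find gcd(386729, 473109):
473109 = 1·386729 + 86380
386729 = 4·86380 + 41209
86380 = 2·41209 + 3962
41209 = 10·3962 + 1589
3962 = 2·1589 + 784
1589 = 2·784 + 21
784 = 37·21 + 7
21 = 3·7 + 0
gcd = 7 and 7 | 104951, so solutions exist. Divide through by 7: 55247x ≡ 14993 (mod 67587).
Now find 55247⁻¹ mod 67587:
67587 = 1×55247 + 12340
55247 = 4×12340 + 5887
12340 = 2×5887 + 566
5887 = 10×566 + 227
566 = 2×227 + 112
227 = 2×112 + 3
112 = 37×3 + 1
3 = 3×1 + 0
Back-substitute:
1 = 112 − 37·3
1 = −37·227 + 75·112
1 = 75·566 − 187·227
1 = −187·5887 + 1945·566
1 = 1945·12340 − 4077·5887
1 = −4077·55247 + 18253·12340
1 = 18253·67587 − 22330·55247
So 55247·(-22330) ≡ 1 (mod 67587), i.e. 55247⁻¹ ≡ 45257.
Then x ≡ 45257·14993 ≡ 32308 (mod 67587); the smallest non-negative solution is x = 32308.

32308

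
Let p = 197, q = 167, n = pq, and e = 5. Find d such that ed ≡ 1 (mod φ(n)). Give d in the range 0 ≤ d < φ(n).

φ(n) = (p−1)(q−1) = 196·166 = 32536.
Need d with 5·d ≡ 1 (mod 32536). Apply the extended Euclidean algorithm:
32536 = 6507×5 + 1
5 = 5×1 + 0
Back-substitute:
1 = 32536 − 6507·5
So 5·(-6507) ≡ 1 (mod 32536), hence d ≡ -6507 ≡ 26029 (mod 32536).

26029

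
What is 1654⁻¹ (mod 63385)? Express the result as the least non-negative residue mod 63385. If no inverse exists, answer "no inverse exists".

14984

gcd(63385, 1654) by repeated division:
63385 = 38*1654 + 533
1654 = 3*533 + 55
533 = 9*55 + 38
55 = 1*38 + 17
38 = 2*17 + 4
17 = 4*4 + 1
4 = 4*1 + 0
Since gcd(1654, 63385) = 1, back-substitute to write 1 as a combination:
1 = 17 − 4·4
1 = −4·38 + 9·17
1 = 9·55 − 13·38
1 = −13·533 + 126·55
1 = 126·1654 − 391·533
1 = −391·63385 + 14984·1654
So 1654·14984 ≡ 1 (mod 63385).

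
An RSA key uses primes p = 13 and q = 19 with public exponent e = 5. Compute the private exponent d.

φ(n) = (p−1)(q−1) = 12·18 = 216.
Need d with 5·d ≡ 1 (mod 216). Apply the extended Euclidean algorithm:
216 = 43·5 + 1
5 = 5·1 + 0
Back-substitute:
1 = 216 − 43·5
So 5·(-43) ≡ 1 (mod 216), hence d ≡ -43 ≡ 173 (mod 216).

173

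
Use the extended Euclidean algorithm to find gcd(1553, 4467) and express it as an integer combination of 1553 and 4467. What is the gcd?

1

Euclidean algorithm:
4467 = 2·1553 + 1361
1553 = 1·1361 + 192
1361 = 7·192 + 17
192 = 11·17 + 5
17 = 3·5 + 2
5 = 2·2 + 1
2 = 2·1 + 0
gcd(1553, 4467) = 1.
Back-substituting:
1 = 5 − 2·2
1 = −2·17 + 7·5
1 = 7·192 − 79·17
1 = −79·1361 + 560·192
1 = 560·1553 − 639·1361
1 = −639·4467 + 1838·1553
So 1 = (-639)·4467 + (1838)·1553.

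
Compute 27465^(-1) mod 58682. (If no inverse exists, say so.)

Extended Euclidean algorithm:
58682 = 2·27465 + 3752
27465 = 7·3752 + 1201
3752 = 3·1201 + 149
1201 = 8·149 + 9
149 = 16·9 + 5
9 = 1·5 + 4
5 = 1·4 + 1
4 = 4·1 + 0
gcd = 1, so the inverse exists. Back-substitute:
1 = 5 − 4
1 = −9 + 2·5
1 = 2·149 − 33·9
1 = −33·1201 + 266·149
1 = 266·3752 − 831·1201
1 = −831·27465 + 6083·3752
1 = 6083·58682 − 12997·27465
Thus 27465·(-12997) ≡ 1 (mod 58682); reducing, -12997 mod 58682 = 45685.

45685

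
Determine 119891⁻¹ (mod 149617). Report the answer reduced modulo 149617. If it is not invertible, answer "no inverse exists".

76097

Extended Euclidean algorithm:
149617 = 1·119891 + 29726
119891 = 4·29726 + 987
29726 = 30·987 + 116
987 = 8·116 + 59
116 = 1·59 + 57
59 = 1·57 + 2
57 = 28·2 + 1
2 = 2·1 + 0
gcd = 1, so the inverse exists. Back-substitute:
1 = 57 − 28·2
1 = −28·59 + 29·57
1 = 29·116 − 57·59
1 = −57·987 + 485·116
1 = 485·29726 − 14607·987
1 = −14607·119891 + 58913·29726
1 = 58913·149617 − 73520·119891
Thus 119891·(-73520) ≡ 1 (mod 149617); reducing, -73520 mod 149617 = 76097.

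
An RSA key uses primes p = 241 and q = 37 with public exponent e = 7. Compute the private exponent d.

3703

φ(n) = (p−1)(q−1) = 240·36 = 8640.
Need d with 7·d ≡ 1 (mod 8640). Apply the extended Euclidean algorithm:
8640 = 1234*7 + 2
7 = 3*2 + 1
2 = 2*1 + 0
Back-substitute:
1 = 7 − 3·2
1 = −3·8640 + 3703·7
So 7·3703 ≡ 1 (mod 8640), hence d = 3703.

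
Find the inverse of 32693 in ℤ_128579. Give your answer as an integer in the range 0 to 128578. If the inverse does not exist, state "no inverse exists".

Extended Euclidean algorithm:
128579 = 3*32693 + 30500
32693 = 1*30500 + 2193
30500 = 13*2193 + 1991
2193 = 1*1991 + 202
1991 = 9*202 + 173
202 = 1*173 + 29
173 = 5*29 + 28
29 = 1*28 + 1
28 = 28*1 + 0
The gcd is 1. Working backward:
1 = 29 − 28
1 = −173 + 6·29
1 = 6·202 − 7·173
1 = −7·1991 + 69·202
1 = 69·2193 − 76·1991
1 = −76·30500 + 1057·2193
1 = 1057·32693 − 1133·30500
1 = −1133·128579 + 4456·32693
So 32693·4456 ≡ 1 (mod 128579).

4456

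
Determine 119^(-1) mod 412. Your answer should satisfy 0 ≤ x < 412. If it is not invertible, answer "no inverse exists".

367

Apply the Euclidean algorithm to 412 and 119:
412 = 3*119 + 55
119 = 2*55 + 9
55 = 6*9 + 1
9 = 9*1 + 0
Since gcd(119, 412) = 1, back-substitute to write 1 as a combination:
1 = 55 − 6·9
1 = −6·119 + 13·55
1 = 13·412 − 45·119
Thus 119·(-45) ≡ 1 (mod 412); reducing, -45 mod 412 = 367.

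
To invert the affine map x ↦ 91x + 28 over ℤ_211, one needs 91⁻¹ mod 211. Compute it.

160

Extended Euclidean algorithm:
211 = 2*91 + 29
91 = 3*29 + 4
29 = 7*4 + 1
4 = 4*1 + 0
The gcd is 1. Working backward:
1 = 29 − 7·4
1 = −7·91 + 22·29
1 = 22·211 − 51·91
So 91·(-51) ≡ 1 (mod 211), and -51 ≡ 160 (mod 211).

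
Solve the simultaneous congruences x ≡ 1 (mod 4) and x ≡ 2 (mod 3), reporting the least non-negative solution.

Write x = 1 + 4·k. Then 4·k ≡ 2 − 1 ≡ 1 (mod 3).
Need 4⁻¹ mod 3. Extended Euclid on (3, 1):
3 = 3·1 + 0
4⁻¹ ≡ 1 (mod 3), so k ≡ 1·1 ≡ 1 (mod 3).
x = 1 + 4·1 = 5.

5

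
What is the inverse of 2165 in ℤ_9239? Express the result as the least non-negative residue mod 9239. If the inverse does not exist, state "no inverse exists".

367

Apply the Euclidean algorithm to 9239 and 2165:
9239 = 4×2165 + 579
2165 = 3×579 + 428
579 = 1×428 + 151
428 = 2×151 + 126
151 = 1×126 + 25
126 = 5×25 + 1
25 = 25×1 + 0
The gcd is 1. Working backward:
1 = 126 − 5·25
1 = −5·151 + 6·126
1 = 6·428 − 17·151
1 = −17·579 + 23·428
1 = 23·2165 − 86·579
1 = −86·9239 + 367·2165
So 2165·367 ≡ 1 (mod 9239).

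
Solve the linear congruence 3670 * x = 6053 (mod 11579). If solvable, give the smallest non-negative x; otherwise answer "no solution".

2756

First find gcd(3670, 11579):
11579 = 3·3670 + 569
3670 = 6·569 + 256
569 = 2·256 + 57
256 = 4·57 + 28
57 = 2·28 + 1
28 = 28·1 + 0
gcd = 1, so a unique solution mod 11579 exists.
Back-substitute for the Bézout coefficients:
1 = 57 − 2·28
1 = −2·256 + 9·57
1 = 9·569 − 20·256
1 = −20·3670 + 129·569
1 = 129·11579 − 407·3670
So 3670·(-407) ≡ 1 (mod 11579), giving 3670⁻¹ ≡ 11172.
x ≡ 3670⁻¹·6053 ≡ 11172·6053 ≡ 2756 (mod 11579).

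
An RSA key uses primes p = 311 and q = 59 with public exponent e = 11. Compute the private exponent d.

14711

φ(n) = (p−1)(q−1) = 310·58 = 17980.
Need d with 11·d ≡ 1 (mod 17980). Apply the extended Euclidean algorithm:
17980 = 1634×11 + 6
11 = 1×6 + 5
6 = 1×5 + 1
5 = 5×1 + 0
Back-substitute:
1 = 6 − 5
1 = −11 + 2·6
1 = 2·17980 − 3269·11
So 11·(-3269) ≡ 1 (mod 17980), hence d ≡ -3269 ≡ 14711 (mod 17980).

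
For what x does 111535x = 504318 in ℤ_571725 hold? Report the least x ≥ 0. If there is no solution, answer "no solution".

gcd(111535, 571725):
571725 = 5·111535 + 14050
111535 = 7·14050 + 13185
14050 = 1·13185 + 865
13185 = 15·865 + 210
865 = 4·210 + 25
210 = 8·25 + 10
25 = 2·10 + 5
10 = 2·5 + 0
gcd = 5, but 5 ∤ 504318, so the congruence has no solution.

no solution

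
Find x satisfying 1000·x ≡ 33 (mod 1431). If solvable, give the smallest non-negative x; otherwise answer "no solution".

654

First find gcd(1000, 1431):
1431 = 1·1000 + 431
1000 = 2·431 + 138
431 = 3·138 + 17
138 = 8·17 + 2
17 = 8·2 + 1
2 = 2·1 + 0
gcd = 1, so a unique solution mod 1431 exists.
Back-substitute for the Bézout coefficients:
1 = 17 − 8·2
1 = −8·138 + 65·17
1 = 65·431 − 203·138
1 = −203·1000 + 471·431
1 = 471·1431 − 674·1000
So 1000·(-674) ≡ 1 (mod 1431), giving 1000⁻¹ ≡ 757.
x ≡ 1000⁻¹·33 ≡ 757·33 ≡ 654 (mod 1431).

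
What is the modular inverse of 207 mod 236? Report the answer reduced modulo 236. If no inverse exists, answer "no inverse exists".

Run Euclid on (236, 207):
236 = 1·207 + 29
207 = 7·29 + 4
29 = 7·4 + 1
4 = 4·1 + 0
The gcd is 1. Working backward:
1 = 29 − 7·4
1 = −7·207 + 50·29
1 = 50·236 − 57·207
Hence 207⁻¹ ≡ -57 ≡ 179 (mod 236).

179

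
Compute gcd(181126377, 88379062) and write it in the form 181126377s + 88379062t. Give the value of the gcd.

1

Apply Euclid's algorithm to 181126377 and 88379062:
181126377 = 2·88379062 + 4368253
88379062 = 20·4368253 + 1014002
4368253 = 4·1014002 + 312245
1014002 = 3·312245 + 77267
312245 = 4·77267 + 3177
77267 = 24·3177 + 1019
3177 = 3·1019 + 120
1019 = 8·120 + 59
120 = 2·59 + 2
59 = 29·2 + 1
2 = 2·1 + 0
gcd(181126377, 88379062) = 1.
Working backward:
1 = 59 − 29·2
1 = −29·120 + 59·59
1 = 59·1019 − 501·120
1 = −501·3177 + 1562·1019
1 = 1562·77267 − 37989·3177
1 = −37989·312245 + 153518·77267
1 = 153518·1014002 − 498543·312245
1 = −498543·4368253 + 2147690·1014002
1 = 2147690·88379062 − 43452343·4368253
1 = −43452343·181126377 + 89052376·88379062
So 1 = (-43452343)·181126377 + (89052376)·88379062.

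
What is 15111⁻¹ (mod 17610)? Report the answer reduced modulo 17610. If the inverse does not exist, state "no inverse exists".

Compute gcd(15111, 17610):
17610 = 1*15111 + 2499
15111 = 6*2499 + 117
2499 = 21*117 + 42
117 = 2*42 + 33
42 = 1*33 + 9
33 = 3*9 + 6
9 = 1*6 + 3
6 = 2*3 + 0
gcd(15111, 17610) = 3 ≠ 1, so 15111 has no multiplicative inverse modulo 17610.

no inverse exists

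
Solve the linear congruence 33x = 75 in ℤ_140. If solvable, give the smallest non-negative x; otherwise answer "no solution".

15

First find gcd(33, 140):
140 = 4·33 + 8
33 = 4·8 + 1
8 = 8·1 + 0
gcd = 1, so a unique solution mod 140 exists.
Back-substitute for the Bézout coefficients:
1 = 33 − 4·8
1 = −4·140 + 17·33
So 33·(17) ≡ 1 (mod 140), giving 33⁻¹ ≡ 17.
x ≡ 33⁻¹·75 ≡ 17·75 ≡ 15 (mod 140).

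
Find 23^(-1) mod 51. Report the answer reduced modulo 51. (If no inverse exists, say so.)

Extended Euclidean algorithm:
51 = 2×23 + 5
23 = 4×5 + 3
5 = 1×3 + 2
3 = 1×2 + 1
2 = 2×1 + 0
Since gcd(23, 51) = 1, back-substitute to write 1 as a combination:
1 = 3 − 2
1 = −5 + 2·3
1 = 2·23 − 9·5
1 = −9·51 + 20·23
So 23·20 ≡ 1 (mod 51).

20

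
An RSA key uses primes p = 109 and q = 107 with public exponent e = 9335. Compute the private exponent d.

φ(n) = (p−1)(q−1) = 108·106 = 11448.
Need d with 9335·d ≡ 1 (mod 11448). Apply the extended Euclidean algorithm:
11448 = 1×9335 + 2113
9335 = 4×2113 + 883
2113 = 2×883 + 347
883 = 2×347 + 189
347 = 1×189 + 158
189 = 1×158 + 31
158 = 5×31 + 3
31 = 10×3 + 1
3 = 3×1 + 0
Back-substitute:
1 = 31 − 10·3
1 = −10·158 + 51·31
1 = 51·189 − 61·158
1 = −61·347 + 112·189
1 = 112·883 − 285·347
1 = −285·2113 + 682·883
1 = 682·9335 − 3013·2113
1 = −3013·11448 + 3695·9335
So 9335·3695 ≡ 1 (mod 11448), hence d = 3695.

3695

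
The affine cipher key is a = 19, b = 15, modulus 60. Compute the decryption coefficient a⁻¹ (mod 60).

gcd(60, 19) by repeated division:
60 = 3·19 + 3
19 = 6·3 + 1
3 = 3·1 + 0
Since gcd(19, 60) = 1, back-substitute to write 1 as a combination:
1 = 19 − 6·3
1 = −6·60 + 19·19
So 19·19 ≡ 1 (mod 60).

19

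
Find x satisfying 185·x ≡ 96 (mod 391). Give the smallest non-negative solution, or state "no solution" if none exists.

First find gcd(185, 391):
391 = 2·185 + 21
185 = 8·21 + 17
21 = 1·17 + 4
17 = 4·4 + 1
4 = 4·1 + 0
gcd = 1, so a unique solution mod 391 exists.
Back-substitute for the Bézout coefficients:
1 = 17 − 4·4
1 = −4·21 + 5·17
1 = 5·185 − 44·21
1 = −44·391 + 93·185
So 185·(93) ≡ 1 (mod 391), giving 185⁻¹ ≡ 93.
x ≡ 185⁻¹·96 ≡ 93·96 ≡ 326 (mod 391).

326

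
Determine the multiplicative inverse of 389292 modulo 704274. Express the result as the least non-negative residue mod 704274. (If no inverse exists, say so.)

Compute gcd(389292, 704274):
704274 = 1×389292 + 314982
389292 = 1×314982 + 74310
314982 = 4×74310 + 17742
74310 = 4×17742 + 3342
17742 = 5×3342 + 1032
3342 = 3×1032 + 246
1032 = 4×246 + 48
246 = 5×48 + 6
48 = 8×6 + 0
Since gcd = 6 > 1, 389292 is not a unit mod 704274.

no inverse exists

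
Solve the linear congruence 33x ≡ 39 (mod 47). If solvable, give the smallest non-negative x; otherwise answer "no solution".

14

First find gcd(33, 47):
47 = 1*33 + 14
33 = 2*14 + 5
14 = 2*5 + 4
5 = 1*4 + 1
4 = 4*1 + 0
gcd = 1, so a unique solution mod 47 exists.
Back-substitute for the Bézout coefficients:
1 = 5 − 4
1 = −14 + 3·5
1 = 3·33 − 7·14
1 = −7·47 + 10·33
So 33·(10) ≡ 1 (mod 47), giving 33⁻¹ ≡ 10.
x ≡ 33⁻¹·39 ≡ 10·39 ≡ 14 (mod 47).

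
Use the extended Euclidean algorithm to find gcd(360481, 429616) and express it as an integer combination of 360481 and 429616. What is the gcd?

11

Apply Euclid's algorithm to 429616 and 360481:
429616 = 1*360481 + 69135
360481 = 5*69135 + 14806
69135 = 4*14806 + 9911
14806 = 1*9911 + 4895
9911 = 2*4895 + 121
4895 = 40*121 + 55
121 = 2*55 + 11
55 = 5*11 + 0
gcd(360481, 429616) = 11.
Working backward:
11 = 121 − 2·55
11 = −2·4895 + 81·121
11 = 81·9911 − 164·4895
11 = −164·14806 + 245·9911
11 = 245·69135 − 1144·14806
11 = −1144·360481 + 5965·69135
11 = 5965·429616 − 7109·360481
So 11 = (5965)·429616 + (-7109)·360481.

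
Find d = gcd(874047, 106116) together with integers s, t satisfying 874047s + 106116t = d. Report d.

Euclidean algorithm:
874047 = 8*106116 + 25119
106116 = 4*25119 + 5640
25119 = 4*5640 + 2559
5640 = 2*2559 + 522
2559 = 4*522 + 471
522 = 1*471 + 51
471 = 9*51 + 12
51 = 4*12 + 3
12 = 4*3 + 0
gcd(874047, 106116) = 3.
Back-substituting:
3 = 51 − 4·12
3 = −4·471 + 37·51
3 = 37·522 − 41·471
3 = −41·2559 + 201·522
3 = 201·5640 − 443·2559
3 = −443·25119 + 1973·5640
3 = 1973·106116 − 8335·25119
3 = −8335·874047 + 68653·106116
So 3 = (-8335)·874047 + (68653)·106116.

3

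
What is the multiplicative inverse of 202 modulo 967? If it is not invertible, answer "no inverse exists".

225

Extended Euclidean algorithm:
967 = 4*202 + 159
202 = 1*159 + 43
159 = 3*43 + 30
43 = 1*30 + 13
30 = 2*13 + 4
13 = 3*4 + 1
4 = 4*1 + 0
The gcd is 1. Working backward:
1 = 13 − 3·4
1 = −3·30 + 7·13
1 = 7·43 − 10·30
1 = −10·159 + 37·43
1 = 37·202 − 47·159
1 = −47·967 + 225·202
So 202·225 ≡ 1 (mod 967).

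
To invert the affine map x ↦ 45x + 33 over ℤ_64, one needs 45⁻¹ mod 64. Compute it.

Run Euclid on (64, 45):
64 = 1·45 + 19
45 = 2·19 + 7
19 = 2·7 + 5
7 = 1·5 + 2
5 = 2·2 + 1
2 = 2·1 + 0
Since gcd(45, 64) = 1, back-substitute to write 1 as a combination:
1 = 5 − 2·2
1 = −2·7 + 3·5
1 = 3·19 − 8·7
1 = −8·45 + 19·19
1 = 19·64 − 27·45
So 45·(-27) ≡ 1 (mod 64), and -27 ≡ 37 (mod 64).

37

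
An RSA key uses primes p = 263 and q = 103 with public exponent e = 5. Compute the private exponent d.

5345

φ(n) = (p−1)(q−1) = 262·102 = 26724.
Need d with 5·d ≡ 1 (mod 26724). Apply the extended Euclidean algorithm:
26724 = 5344·5 + 4
5 = 1·4 + 1
4 = 4·1 + 0
Back-substitute:
1 = 5 − 4
1 = −26724 + 5345·5
So 5·5345 ≡ 1 (mod 26724), hence d = 5345.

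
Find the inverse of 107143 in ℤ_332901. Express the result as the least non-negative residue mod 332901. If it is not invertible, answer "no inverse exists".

321961

Run Euclid on (332901, 107143):
332901 = 3·107143 + 11472
107143 = 9·11472 + 3895
11472 = 2·3895 + 3682
3895 = 1·3682 + 213
3682 = 17·213 + 61
213 = 3·61 + 30
61 = 2·30 + 1
30 = 30·1 + 0
The gcd is 1. Working backward:
1 = 61 − 2·30
1 = −2·213 + 7·61
1 = 7·3682 − 121·213
1 = −121·3895 + 128·3682
1 = 128·11472 − 377·3895
1 = −377·107143 + 3521·11472
1 = 3521·332901 − 10940·107143
Hence 107143⁻¹ ≡ -10940 ≡ 321961 (mod 332901).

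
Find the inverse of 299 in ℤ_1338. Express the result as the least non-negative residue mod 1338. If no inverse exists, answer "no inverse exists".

Extended Euclidean algorithm:
1338 = 4×299 + 142
299 = 2×142 + 15
142 = 9×15 + 7
15 = 2×7 + 1
7 = 7×1 + 0
gcd = 1, so the inverse exists. Back-substitute:
1 = 15 − 2·7
1 = −2·142 + 19·15
1 = 19·299 − 40·142
1 = −40·1338 + 179·299
So 299·179 ≡ 1 (mod 1338).

179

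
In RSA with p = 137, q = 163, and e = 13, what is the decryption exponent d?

15253

φ(n) = (p−1)(q−1) = 136·162 = 22032.
Need d with 13·d ≡ 1 (mod 22032). Apply the extended Euclidean algorithm:
22032 = 1694*13 + 10
13 = 1*10 + 3
10 = 3*3 + 1
3 = 3*1 + 0
Back-substitute:
1 = 10 − 3·3
1 = −3·13 + 4·10
1 = 4·22032 − 6779·13
So 13·(-6779) ≡ 1 (mod 22032), hence d ≡ -6779 ≡ 15253 (mod 22032).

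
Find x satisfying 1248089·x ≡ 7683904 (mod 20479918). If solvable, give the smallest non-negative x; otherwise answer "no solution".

9529512

First find gcd(1248089, 20479918):
20479918 = 16*1248089 + 510494
1248089 = 2*510494 + 227101
510494 = 2*227101 + 56292
227101 = 4*56292 + 1933
56292 = 29*1933 + 235
1933 = 8*235 + 53
235 = 4*53 + 23
53 = 2*23 + 7
23 = 3*7 + 2
7 = 3*2 + 1
2 = 2*1 + 0
gcd = 1, so a unique solution mod 20479918 exists.
Back-substitute for the Bézout coefficients:
1 = 7 − 3·2
1 = −3·23 + 10·7
1 = 10·53 − 23·23
1 = −23·235 + 102·53
1 = 102·1933 − 839·235
1 = −839·56292 + 24433·1933
1 = 24433·227101 − 98571·56292
1 = −98571·510494 + 221575·227101
1 = 221575·1248089 − 541721·510494
1 = −541721·20479918 + 8889111·1248089
So 1248089·(8889111) ≡ 1 (mod 20479918), giving 1248089⁻¹ ≡ 8889111.
x ≡ 1248089⁻¹·7683904 ≡ 8889111·7683904 ≡ 9529512 (mod 20479918).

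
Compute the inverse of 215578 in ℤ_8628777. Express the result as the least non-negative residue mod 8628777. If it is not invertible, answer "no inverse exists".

1621423

Run Euclid on (8628777, 215578):
8628777 = 40*215578 + 5657
215578 = 38*5657 + 612
5657 = 9*612 + 149
612 = 4*149 + 16
149 = 9*16 + 5
16 = 3*5 + 1
5 = 5*1 + 0
gcd = 1, so the inverse exists. Back-substitute:
1 = 16 − 3·5
1 = −3·149 + 28·16
1 = 28·612 − 115·149
1 = −115·5657 + 1063·612
1 = 1063·215578 − 40509·5657
1 = −40509·8628777 + 1621423·215578
So 215578·1621423 ≡ 1 (mod 8628777).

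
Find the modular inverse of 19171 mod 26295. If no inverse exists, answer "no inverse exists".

Extended Euclidean algorithm:
26295 = 1×19171 + 7124
19171 = 2×7124 + 4923
7124 = 1×4923 + 2201
4923 = 2×2201 + 521
2201 = 4×521 + 117
521 = 4×117 + 53
117 = 2×53 + 11
53 = 4×11 + 9
11 = 1×9 + 2
9 = 4×2 + 1
2 = 2×1 + 0
The gcd is 1. Working backward:
1 = 9 − 4·2
1 = −4·11 + 5·9
1 = 5·53 − 24·11
1 = −24·117 + 53·53
1 = 53·521 − 236·117
1 = −236·2201 + 997·521
1 = 997·4923 − 2230·2201
1 = −2230·7124 + 3227·4923
1 = 3227·19171 − 8684·7124
1 = −8684·26295 + 11911·19171
So 19171·11911 ≡ 1 (mod 26295).

11911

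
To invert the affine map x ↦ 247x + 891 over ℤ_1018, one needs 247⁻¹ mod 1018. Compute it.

Apply the Euclidean algorithm to 1018 and 247:
1018 = 4×247 + 30
247 = 8×30 + 7
30 = 4×7 + 2
7 = 3×2 + 1
2 = 2×1 + 0
Since gcd(247, 1018) = 1, back-substitute to write 1 as a combination:
1 = 7 − 3·2
1 = −3·30 + 13·7
1 = 13·247 − 107·30
1 = −107·1018 + 441·247
So 247·441 ≡ 1 (mod 1018).

441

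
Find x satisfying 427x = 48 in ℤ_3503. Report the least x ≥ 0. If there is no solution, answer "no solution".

First find gcd(427, 3503):
3503 = 8·427 + 87
427 = 4·87 + 79
87 = 1·79 + 8
79 = 9·8 + 7
8 = 1·7 + 1
7 = 7·1 + 0
gcd = 1, so a unique solution mod 3503 exists.
Back-substitute for the Bézout coefficients:
1 = 8 − 7
1 = −79 + 10·8
1 = 10·87 − 11·79
1 = −11·427 + 54·87
1 = 54·3503 − 443·427
So 427·(-443) ≡ 1 (mod 3503), giving 427⁻¹ ≡ 3060.
x ≡ 427⁻¹·48 ≡ 3060·48 ≡ 3257 (mod 3503).

3257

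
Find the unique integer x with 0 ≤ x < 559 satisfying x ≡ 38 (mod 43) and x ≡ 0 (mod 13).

Write x = 38 + 43·k. Then 43·k ≡ 0 − 38 ≡ 1 (mod 13).
Need 43⁻¹ mod 13. Extended Euclid on (13, 4):
13 = 3×4 + 1
4 = 4×1 + 0
Back-substitute:
1 = 13 − 3·4
43⁻¹ ≡ 10 (mod 13), so k ≡ 10·1 ≡ 10 (mod 13).
x = 38 + 43·10 = 468.

468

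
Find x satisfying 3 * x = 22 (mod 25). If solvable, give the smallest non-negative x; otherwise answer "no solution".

First find gcd(3, 25):
25 = 8·3 + 1
3 = 3·1 + 0
gcd = 1, so a unique solution mod 25 exists.
Back-substitute for the Bézout coefficients:
1 = 25 − 8·3
So 3·(-8) ≡ 1 (mod 25), giving 3⁻¹ ≡ 17.
x ≡ 3⁻¹·22 ≡ 17·22 ≡ 24 (mod 25).

24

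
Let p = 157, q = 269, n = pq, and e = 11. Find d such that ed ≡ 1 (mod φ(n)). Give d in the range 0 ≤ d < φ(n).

15203

φ(n) = (p−1)(q−1) = 156·268 = 41808.
Need d with 11·d ≡ 1 (mod 41808). Apply the extended Euclidean algorithm:
41808 = 3800·11 + 8
11 = 1·8 + 3
8 = 2·3 + 2
3 = 1·2 + 1
2 = 2·1 + 0
Back-substitute:
1 = 3 − 2
1 = −8 + 3·3
1 = 3·11 − 4·8
1 = −4·41808 + 15203·11
So 11·15203 ≡ 1 (mod 41808), hence d = 15203.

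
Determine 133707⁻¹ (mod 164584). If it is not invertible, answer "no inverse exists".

Compute gcd(133707, 164584):
164584 = 1·133707 + 30877
133707 = 4·30877 + 10199
30877 = 3·10199 + 280
10199 = 36·280 + 119
280 = 2·119 + 42
119 = 2·42 + 35
42 = 1·35 + 7
35 = 5·7 + 0
The gcd is 7, not 1, hence no inverse exists.

no inverse exists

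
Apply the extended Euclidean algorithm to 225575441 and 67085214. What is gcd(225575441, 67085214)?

7

Euclidean algorithm:
225575441 = 3*67085214 + 24319799
67085214 = 2*24319799 + 18445616
24319799 = 1*18445616 + 5874183
18445616 = 3*5874183 + 823067
5874183 = 7*823067 + 112714
823067 = 7*112714 + 34069
112714 = 3*34069 + 10507
34069 = 3*10507 + 2548
10507 = 4*2548 + 315
2548 = 8*315 + 28
315 = 11*28 + 7
28 = 4*7 + 0
gcd(225575441, 67085214) = 7.
Back-substituting:
7 = 315 − 11·28
7 = −11·2548 + 89·315
7 = 89·10507 − 367·2548
7 = −367·34069 + 1190·10507
7 = 1190·112714 − 3937·34069
7 = −3937·823067 + 28749·112714
7 = 28749·5874183 − 205180·823067
7 = −205180·18445616 + 644289·5874183
7 = 644289·24319799 − 849469·18445616
7 = −849469·67085214 + 2343227·24319799
7 = 2343227·225575441 − 7879150·67085214
So 7 = (2343227)·225575441 + (-7879150)·67085214.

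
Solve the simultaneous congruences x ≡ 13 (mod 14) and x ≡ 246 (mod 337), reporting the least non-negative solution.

1931

Write x = 13 + 14·k. Then 14·k ≡ 246 − 13 ≡ 233 (mod 337).
Need 14⁻¹ mod 337. Extended Euclid on (337, 14):
337 = 24*14 + 1
14 = 14*1 + 0
Back-substitute:
1 = 337 − 24·14
14⁻¹ ≡ 313 (mod 337), so k ≡ 313·233 ≡ 137 (mod 337).
x = 13 + 14·137 = 1931.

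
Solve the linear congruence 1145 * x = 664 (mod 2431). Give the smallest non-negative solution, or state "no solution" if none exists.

First find gcd(1145, 2431):
2431 = 2×1145 + 141
1145 = 8×141 + 17
141 = 8×17 + 5
17 = 3×5 + 2
5 = 2×2 + 1
2 = 2×1 + 0
gcd = 1, so a unique solution mod 2431 exists.
Back-substitute for the Bézout coefficients:
1 = 5 − 2·2
1 = −2·17 + 7·5
1 = 7·141 − 58·17
1 = −58·1145 + 471·141
1 = 471·2431 − 1000·1145
So 1145·(-1000) ≡ 1 (mod 2431), giving 1145⁻¹ ≡ 1431.
x ≡ 1145⁻¹·664 ≡ 1431·664 ≡ 2094 (mod 2431).

2094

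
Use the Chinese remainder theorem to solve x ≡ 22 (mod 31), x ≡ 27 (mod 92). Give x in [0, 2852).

487

Write x = 22 + 31·k. Then 31·k ≡ 27 − 22 ≡ 5 (mod 92).
Need 31⁻¹ mod 92. Extended Euclid on (92, 31):
92 = 2×31 + 30
31 = 1×30 + 1
30 = 30×1 + 0
Back-substitute:
1 = 31 − 30
1 = −92 + 3·31
31⁻¹ ≡ 3 (mod 92), so k ≡ 3·5 ≡ 15 (mod 92).
x = 22 + 31·15 = 487.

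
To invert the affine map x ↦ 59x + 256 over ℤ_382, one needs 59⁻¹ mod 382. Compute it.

gcd(382, 59) by repeated division:
382 = 6·59 + 28
59 = 2·28 + 3
28 = 9·3 + 1
3 = 3·1 + 0
The gcd is 1. Working backward:
1 = 28 − 9·3
1 = −9·59 + 19·28
1 = 19·382 − 123·59
Hence 59⁻¹ ≡ -123 ≡ 259 (mod 382).

259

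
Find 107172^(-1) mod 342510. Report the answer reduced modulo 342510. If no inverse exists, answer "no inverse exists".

no inverse exists

Compute gcd(107172, 342510):
342510 = 3×107172 + 20994
107172 = 5×20994 + 2202
20994 = 9×2202 + 1176
2202 = 1×1176 + 1026
1176 = 1×1026 + 150
1026 = 6×150 + 126
150 = 1×126 + 24
126 = 5×24 + 6
24 = 4×6 + 0
gcd(107172, 342510) = 6 ≠ 1, so 107172 has no multiplicative inverse modulo 342510.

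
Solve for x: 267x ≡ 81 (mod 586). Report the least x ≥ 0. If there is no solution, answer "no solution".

First find gcd(267, 586):
586 = 2·267 + 52
267 = 5·52 + 7
52 = 7·7 + 3
7 = 2·3 + 1
3 = 3·1 + 0
gcd = 1, so a unique solution mod 586 exists.
Back-substitute for the Bézout coefficients:
1 = 7 − 2·3
1 = −2·52 + 15·7
1 = 15·267 − 77·52
1 = −77·586 + 169·267
So 267·(169) ≡ 1 (mod 586), giving 267⁻¹ ≡ 169.
x ≡ 267⁻¹·81 ≡ 169·81 ≡ 211 (mod 586).

211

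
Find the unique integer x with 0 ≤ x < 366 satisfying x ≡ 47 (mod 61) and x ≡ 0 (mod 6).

Write x = 47 + 61·k. Then 61·k ≡ 0 − 47 ≡ 1 (mod 6).
Need 61⁻¹ mod 6. Extended Euclid on (6, 1):
6 = 6·1 + 0
61⁻¹ ≡ 1 (mod 6), so k ≡ 1·1 ≡ 1 (mod 6).
x = 47 + 61·1 = 108.

108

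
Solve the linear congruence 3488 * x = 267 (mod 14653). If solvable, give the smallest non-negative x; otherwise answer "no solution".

2256

First find gcd(3488, 14653):
14653 = 4×3488 + 701
3488 = 4×701 + 684
701 = 1×684 + 17
684 = 40×17 + 4
17 = 4×4 + 1
4 = 4×1 + 0
gcd = 1, so a unique solution mod 14653 exists.
Back-substitute for the Bézout coefficients:
1 = 17 − 4·4
1 = −4·684 + 161·17
1 = 161·701 − 165·684
1 = −165·3488 + 821·701
1 = 821·14653 − 3449·3488
So 3488·(-3449) ≡ 1 (mod 14653), giving 3488⁻¹ ≡ 11204.
x ≡ 3488⁻¹·267 ≡ 11204·267 ≡ 2256 (mod 14653).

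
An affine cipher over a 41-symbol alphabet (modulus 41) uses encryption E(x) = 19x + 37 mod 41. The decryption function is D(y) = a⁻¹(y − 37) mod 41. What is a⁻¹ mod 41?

13

Apply the Euclidean algorithm to 41 and 19:
41 = 2·19 + 3
19 = 6·3 + 1
3 = 3·1 + 0
Since gcd(19, 41) = 1, back-substitute to write 1 as a combination:
1 = 19 − 6·3
1 = −6·41 + 13·19
So 19·13 ≡ 1 (mod 41).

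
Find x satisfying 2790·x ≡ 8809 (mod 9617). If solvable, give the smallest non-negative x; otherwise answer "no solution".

2840

First find gcd(2790, 9617):
9617 = 3×2790 + 1247
2790 = 2×1247 + 296
1247 = 4×296 + 63
296 = 4×63 + 44
63 = 1×44 + 19
44 = 2×19 + 6
19 = 3×6 + 1
6 = 6×1 + 0
gcd = 1, so a unique solution mod 9617 exists.
Back-substitute for the Bézout coefficients:
1 = 19 − 3·6
1 = −3·44 + 7·19
1 = 7·63 − 10·44
1 = −10·296 + 47·63
1 = 47·1247 − 198·296
1 = −198·2790 + 443·1247
1 = 443·9617 − 1527·2790
So 2790·(-1527) ≡ 1 (mod 9617), giving 2790⁻¹ ≡ 8090.
x ≡ 2790⁻¹·8809 ≡ 8090·8809 ≡ 2840 (mod 9617).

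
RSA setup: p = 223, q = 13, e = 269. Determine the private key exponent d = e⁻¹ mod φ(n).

2357

φ(n) = (p−1)(q−1) = 222·12 = 2664.
Need d with 269·d ≡ 1 (mod 2664). Apply the extended Euclidean algorithm:
2664 = 9×269 + 243
269 = 1×243 + 26
243 = 9×26 + 9
26 = 2×9 + 8
9 = 1×8 + 1
8 = 8×1 + 0
Back-substitute:
1 = 9 − 8
1 = −26 + 3·9
1 = 3·243 − 28·26
1 = −28·269 + 31·243
1 = 31·2664 − 307·269
So 269·(-307) ≡ 1 (mod 2664), hence d ≡ -307 ≡ 2357 (mod 2664).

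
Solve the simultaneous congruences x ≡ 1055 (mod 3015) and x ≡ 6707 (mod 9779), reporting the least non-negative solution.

Write x = 1055 + 3015·k. Then 3015·k ≡ 6707 − 1055 ≡ 5652 (mod 9779).
Need 3015⁻¹ mod 9779. Extended Euclid on (9779, 3015):
9779 = 3·3015 + 734
3015 = 4·734 + 79
734 = 9·79 + 23
79 = 3·23 + 10
23 = 2·10 + 3
10 = 3·3 + 1
3 = 3·1 + 0
Back-substitute:
1 = 10 − 3·3
1 = −3·23 + 7·10
1 = 7·79 − 24·23
1 = −24·734 + 223·79
1 = 223·3015 − 916·734
1 = −916·9779 + 2971·3015
3015⁻¹ ≡ 2971 (mod 9779), so k ≡ 2971·5652 ≡ 1549 (mod 9779).
x = 1055 + 3015·1549 = 4671290.

4671290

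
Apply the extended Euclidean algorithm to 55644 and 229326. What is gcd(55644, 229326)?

6

Repeated division:
229326 = 4·55644 + 6750
55644 = 8·6750 + 1644
6750 = 4·1644 + 174
1644 = 9·174 + 78
174 = 2·78 + 18
78 = 4·18 + 6
18 = 3·6 + 0
gcd(55644, 229326) = 6.
Working backward:
6 = 78 − 4·18
6 = −4·174 + 9·78
6 = 9·1644 − 85·174
6 = −85·6750 + 349·1644
6 = 349·55644 − 2877·6750
6 = −2877·229326 + 11857·55644
So 6 = (-2877)·229326 + (11857)·55644.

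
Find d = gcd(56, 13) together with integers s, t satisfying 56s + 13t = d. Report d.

Euclidean algorithm:
56 = 4×13 + 4
13 = 3×4 + 1
4 = 4×1 + 0
gcd(56, 13) = 1.
Express as a combination:
1 = 13 − 3·4
1 = −3·56 + 13·13
So 1 = (-3)·56 + (13)·13.

1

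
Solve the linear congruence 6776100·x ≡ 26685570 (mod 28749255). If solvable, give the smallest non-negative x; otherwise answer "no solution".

1408196

First find gcd(6776100, 28749255):
28749255 = 4·6776100 + 1644855
6776100 = 4·1644855 + 196680
1644855 = 8·196680 + 71415
196680 = 2·71415 + 53850
71415 = 1·53850 + 17565
53850 = 3·17565 + 1155
17565 = 15·1155 + 240
1155 = 4·240 + 195
240 = 1·195 + 45
195 = 4·45 + 15
45 = 3·15 + 0
gcd = 15 and 15 | 26685570, so solutions exist. Divide through by 15: 451740x ≡ 1779038 (mod 1916617).
Now find 451740⁻¹ mod 1916617:
1916617 = 4*451740 + 109657
451740 = 4*109657 + 13112
109657 = 8*13112 + 4761
13112 = 2*4761 + 3590
4761 = 1*3590 + 1171
3590 = 3*1171 + 77
1171 = 15*77 + 16
77 = 4*16 + 13
16 = 1*13 + 3
13 = 4*3 + 1
3 = 3*1 + 0
Back-substitute:
1 = 13 − 4·3
1 = −4·16 + 5·13
1 = 5·77 − 24·16
1 = −24·1171 + 365·77
1 = 365·3590 − 1119·1171
1 = −1119·4761 + 1484·3590
1 = 1484·13112 − 4087·4761
1 = −4087·109657 + 34180·13112
1 = 34180·451740 − 140807·109657
1 = −140807·1916617 + 597408·451740
So 451740⁻¹ ≡ 597408 (mod 1916617).
Then x ≡ 597408·1779038 ≡ 1408196 (mod 1916617); the smallest non-negative solution is x = 1408196.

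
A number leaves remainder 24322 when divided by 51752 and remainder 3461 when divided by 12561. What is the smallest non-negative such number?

56641010

Write x = 24322 + 51752·k. Then 51752·k ≡ 3461 − 24322 ≡ 4261 (mod 12561).
Need 51752⁻¹ mod 12561. Extended Euclid on (12561, 1508):
12561 = 8×1508 + 497
1508 = 3×497 + 17
497 = 29×17 + 4
17 = 4×4 + 1
4 = 4×1 + 0
Back-substitute:
1 = 17 − 4·4
1 = −4·497 + 117·17
1 = 117·1508 − 355·497
1 = −355·12561 + 2957·1508
51752⁻¹ ≡ 2957 (mod 12561), so k ≡ 2957·4261 ≡ 1094 (mod 12561).
x = 24322 + 51752·1094 = 56641010.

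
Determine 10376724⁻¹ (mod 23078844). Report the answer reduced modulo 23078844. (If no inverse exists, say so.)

no inverse exists

Compute gcd(10376724, 23078844):
23078844 = 2*10376724 + 2325396
10376724 = 4*2325396 + 1075140
2325396 = 2*1075140 + 175116
1075140 = 6*175116 + 24444
175116 = 7*24444 + 4008
24444 = 6*4008 + 396
4008 = 10*396 + 48
396 = 8*48 + 12
48 = 4*12 + 0
Since gcd = 12 > 1, 10376724 is not a unit mod 23078844.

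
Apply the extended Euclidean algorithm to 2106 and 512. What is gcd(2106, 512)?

2

Apply Euclid's algorithm to 2106 and 512:
2106 = 4·512 + 58
512 = 8·58 + 48
58 = 1·48 + 10
48 = 4·10 + 8
10 = 1·8 + 2
8 = 4·2 + 0
gcd(2106, 512) = 2.
Back-substituting:
2 = 10 − 8
2 = −48 + 5·10
2 = 5·58 − 6·48
2 = −6·512 + 53·58
2 = 53·2106 − 218·512
So 2 = (53)·2106 + (-218)·512.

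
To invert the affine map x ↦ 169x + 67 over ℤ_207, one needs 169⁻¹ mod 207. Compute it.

Run Euclid on (207, 169):
207 = 1·169 + 38
169 = 4·38 + 17
38 = 2·17 + 4
17 = 4·4 + 1
4 = 4·1 + 0
Since gcd(169, 207) = 1, back-substitute to write 1 as a combination:
1 = 17 − 4·4
1 = −4·38 + 9·17
1 = 9·169 − 40·38
1 = −40·207 + 49·169
So 169·49 ≡ 1 (mod 207).

49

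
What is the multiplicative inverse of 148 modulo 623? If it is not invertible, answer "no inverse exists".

Extended Euclidean algorithm:
623 = 4×148 + 31
148 = 4×31 + 24
31 = 1×24 + 7
24 = 3×7 + 3
7 = 2×3 + 1
3 = 3×1 + 0
Since gcd(148, 623) = 1, back-substitute to write 1 as a combination:
1 = 7 − 2·3
1 = −2·24 + 7·7
1 = 7·31 − 9·24
1 = −9·148 + 43·31
1 = 43·623 − 181·148
Hence 148⁻¹ ≡ -181 ≡ 442 (mod 623).

442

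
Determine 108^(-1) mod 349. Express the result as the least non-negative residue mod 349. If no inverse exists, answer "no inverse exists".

307

gcd(349, 108) by repeated division:
349 = 3*108 + 25
108 = 4*25 + 8
25 = 3*8 + 1
8 = 8*1 + 0
Since gcd(108, 349) = 1, back-substitute to write 1 as a combination:
1 = 25 − 3·8
1 = −3·108 + 13·25
1 = 13·349 − 42·108
Hence 108⁻¹ ≡ -42 ≡ 307 (mod 349).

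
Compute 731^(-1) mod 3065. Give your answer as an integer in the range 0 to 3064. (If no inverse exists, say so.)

Extended Euclidean algorithm:
3065 = 4·731 + 141
731 = 5·141 + 26
141 = 5·26 + 11
26 = 2·11 + 4
11 = 2·4 + 3
4 = 1·3 + 1
3 = 3·1 + 0
The gcd is 1. Working backward:
1 = 4 − 3
1 = −11 + 3·4
1 = 3·26 − 7·11
1 = −7·141 + 38·26
1 = 38·731 − 197·141
1 = −197·3065 + 826·731
So 731·826 ≡ 1 (mod 3065).

826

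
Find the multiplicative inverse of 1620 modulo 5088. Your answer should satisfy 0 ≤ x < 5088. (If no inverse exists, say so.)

no inverse exists

Euclidean algorithm on 5088, 1620:
5088 = 3·1620 + 228
1620 = 7·228 + 24
228 = 9·24 + 12
24 = 2·12 + 0
Since gcd = 12 > 1, 1620 is not a unit mod 5088.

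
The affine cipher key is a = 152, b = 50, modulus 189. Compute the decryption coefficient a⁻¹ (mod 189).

143

Apply the Euclidean algorithm to 189 and 152:
189 = 1·152 + 37
152 = 4·37 + 4
37 = 9·4 + 1
4 = 4·1 + 0
Since gcd(152, 189) = 1, back-substitute to write 1 as a combination:
1 = 37 − 9·4
1 = −9·152 + 37·37
1 = 37·189 − 46·152
Thus 152·(-46) ≡ 1 (mod 189); reducing, -46 mod 189 = 143.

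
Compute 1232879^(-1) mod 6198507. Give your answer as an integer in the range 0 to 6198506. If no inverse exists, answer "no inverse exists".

4945250

Apply the Euclidean algorithm to 6198507 and 1232879:
6198507 = 5*1232879 + 34112
1232879 = 36*34112 + 4847
34112 = 7*4847 + 183
4847 = 26*183 + 89
183 = 2*89 + 5
89 = 17*5 + 4
5 = 1*4 + 1
4 = 4*1 + 0
Since gcd(1232879, 6198507) = 1, back-substitute to write 1 as a combination:
1 = 5 − 4
1 = −89 + 18·5
1 = 18·183 − 37·89
1 = −37·4847 + 980·183
1 = 980·34112 − 6897·4847
1 = −6897·1232879 + 249272·34112
1 = 249272·6198507 − 1253257·1232879
So 1232879·(-1253257) ≡ 1 (mod 6198507), and -1253257 ≡ 4945250 (mod 6198507).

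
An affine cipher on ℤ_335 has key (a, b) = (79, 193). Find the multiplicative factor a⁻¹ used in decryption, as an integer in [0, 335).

229

Extended Euclidean algorithm:
335 = 4×79 + 19
79 = 4×19 + 3
19 = 6×3 + 1
3 = 3×1 + 0
gcd = 1, so the inverse exists. Back-substitute:
1 = 19 − 6·3
1 = −6·79 + 25·19
1 = 25·335 − 106·79
So 79·(-106) ≡ 1 (mod 335), and -106 ≡ 229 (mod 335).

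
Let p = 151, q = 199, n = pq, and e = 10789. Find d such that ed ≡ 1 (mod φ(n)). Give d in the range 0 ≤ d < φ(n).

23809

φ(n) = (p−1)(q−1) = 150·198 = 29700.
Need d with 10789·d ≡ 1 (mod 29700). Apply the extended Euclidean algorithm:
29700 = 2×10789 + 8122
10789 = 1×8122 + 2667
8122 = 3×2667 + 121
2667 = 22×121 + 5
121 = 24×5 + 1
5 = 5×1 + 0
Back-substitute:
1 = 121 − 24·5
1 = −24·2667 + 529·121
1 = 529·8122 − 1611·2667
1 = −1611·10789 + 2140·8122
1 = 2140·29700 − 5891·10789
So 10789·(-5891) ≡ 1 (mod 29700), hence d ≡ -5891 ≡ 23809 (mod 29700).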